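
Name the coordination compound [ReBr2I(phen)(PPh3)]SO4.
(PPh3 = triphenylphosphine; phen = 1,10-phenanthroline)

dibromoiodo(1,10-phenanthroline)(triphenylphosphine)rhenium(V) sulfate

The 1 sulfate counter-ion carries a total charge of -2, so each complex ion is 2+.
Ligand charges: 1×iodo (-1 each), 1×triphenylphosphine (neutral), 2×bromo (-1 each), 1×1,10-phenanthroline (neutral); total -3. So Re + (-3) = 2+, giving Re = +5.
Ligands are named alphabetically: bromo before iodo before phenanthroline before triphenylphosphine.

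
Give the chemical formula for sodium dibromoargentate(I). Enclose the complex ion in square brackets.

Ligands: 2 bromo (Br, -1). Ligand charge sum = -2.
Charge balance with sodium (+1) requires 1 complex ion per 1 sodium.

Na[AgBr2]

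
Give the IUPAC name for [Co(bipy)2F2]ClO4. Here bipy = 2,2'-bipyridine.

bis(2,2'-bipyridine)difluorocobalt(III) perchlorate

The 1 perchlorate counter-ion carries a total charge of -1, so each complex ion is 1+.
Ligand charges: 2×2,2'-bipyridine (neutral), 2×fluoro (-1 each); total -2. So Co + (-2) = 1+, giving Co = +3.
Ligands are named alphabetically: bipyridine before fluoro.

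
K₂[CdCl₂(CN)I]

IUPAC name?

potassium dichlorocyanoiodocadmate(II)

The 2 potassium counter-ions carry a total charge of +2, so each complex ion is 2−.
Ligand charges: 1×iodo (-1 each), 2×chloro (-1 each), 1×cyano (-1 each); total -4. So Cd + (-4) = 2−, giving Cd = +2.
The complex ion is anionic, so cadmium takes the -ate form cadmate(II).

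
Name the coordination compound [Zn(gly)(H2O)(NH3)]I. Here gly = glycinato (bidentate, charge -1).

The 1 iodide counter-ion carries a total charge of -1, so each complex ion is 1+.
Ligand charges: 1×glycinato (-1 each), 1×ammine (neutral), 1×aqua (neutral); total -1. So Zn + (-1) = 1+, giving Zn = +2.
Ligands are named alphabetically: ammine before aqua before glycinato.

ammineaqua(glycinato)zinc(II) iodide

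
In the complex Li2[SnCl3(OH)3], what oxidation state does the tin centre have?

+4

2 lithium outside the brackets (+1 each) → the complex ion is 2−.
Ligand charges: 3×Cl = -3; 3×OH = -3; sum -6.
Sn + (-6) = 2− ⇒ Sn is +4.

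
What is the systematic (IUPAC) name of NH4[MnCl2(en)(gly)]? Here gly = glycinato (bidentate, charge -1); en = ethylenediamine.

The 1 ammonium counter-ion carries a total charge of +1, so each complex ion is 1−.
Ligand charges: 2×chloro (-1 each), 1×glycinato (-1 each), 1×ethylenediamine (neutral); total -3. So Mn + (-3) = 1−, giving Mn = +2.
Ligands are named alphabetically: chloro before ethylenediamine before glycinato.
The complex ion is anionic, so manganese takes the -ate form manganate(II).

ammonium dichloro(ethylenediamine)(glycinato)manganate(II)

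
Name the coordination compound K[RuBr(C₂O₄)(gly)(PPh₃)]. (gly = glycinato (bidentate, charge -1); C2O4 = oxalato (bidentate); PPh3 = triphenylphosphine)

The 1 potassium counter-ion carries a total charge of +1, so each complex ion is 1−.
Ligand charges: 1×bromo (-1 each), 1×glycinato (-1 each), 1×oxalato (-2 each), 1×triphenylphosphine (neutral); total -4. So Ru + (-4) = 1−, giving Ru = +3.
Ligands are named alphabetically: bromo before glycinato before oxalato before triphenylphosphine.
The complex ion is anionic, so ruthenium takes the -ate form ruthenate(III).

potassium bromo(glycinato)oxalato(triphenylphosphine)ruthenate(III)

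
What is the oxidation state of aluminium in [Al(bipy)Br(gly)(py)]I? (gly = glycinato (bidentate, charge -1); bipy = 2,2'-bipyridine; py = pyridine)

+3

1 iodide outside the brackets (-1 each) → the complex ion is 1+.
Ligand charges: 1×Br = -1; 1×gly = -1; 1×bipy neutral; 1×py neutral; sum -2.
Al + (-2) = 1+ ⇒ Al is +3.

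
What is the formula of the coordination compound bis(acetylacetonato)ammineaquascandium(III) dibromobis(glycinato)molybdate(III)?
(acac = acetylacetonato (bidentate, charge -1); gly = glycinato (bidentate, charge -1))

[Sc(acac)2(H2O)(NH3)][MoBr2(gly)2]

Cation [Sc…]: ligand charges -2, Sc(III) ⇒ ion charge 1+.
Anion [Mo…]: ligand charges -4, Mo(III) ⇒ ion charge 1−.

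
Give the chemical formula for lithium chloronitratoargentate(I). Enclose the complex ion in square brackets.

Li[AgCl(NO3)]

Ligands: 1 chloro (Cl, -1), 1 nitrato (NO3, -1). Ligand charge sum = -2.
With Ag in oxidation state +1, the complex ion is [Ag...]^1−.
Charge balance with lithium (+1) requires 1 complex ion per 1 lithium.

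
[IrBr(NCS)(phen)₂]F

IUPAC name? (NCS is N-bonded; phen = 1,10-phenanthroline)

The 1 fluoride counter-ion carries a total charge of -1, so each complex ion is 1+.
Ligand charges: 1×isothiocyanato (-1 each), 2×1,10-phenanthroline (neutral), 1×bromo (-1 each); total -2. So Ir + (-2) = 1+, giving Ir = +3.
Ligands are named alphabetically: bromo before isothiocyanato before phenanthroline.

bromoisothiocyanatobis(1,10-phenanthroline)iridium(III) fluoride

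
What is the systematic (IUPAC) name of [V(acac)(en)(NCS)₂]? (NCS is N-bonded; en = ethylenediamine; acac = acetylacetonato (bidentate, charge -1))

There is no counter-ion, so the complex is neutral overall.
Ligand charges: 2×isothiocyanato (-1 each), 1×ethylenediamine (neutral), 1×acetylacetonato (-1 each); total -3. So V + (-3) = 0, giving V = +3.
Ligands are named alphabetically: acetylacetonato before ethylenediamine before isothiocyanato.

(acetylacetonato)(ethylenediamine)diisothiocyanatovanadium(III)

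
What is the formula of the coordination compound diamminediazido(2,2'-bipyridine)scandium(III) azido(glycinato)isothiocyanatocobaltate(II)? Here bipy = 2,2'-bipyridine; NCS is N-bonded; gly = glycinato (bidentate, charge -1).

Cation [Sc…]: ligand charges -2, Sc(III) ⇒ ion charge 1+.
Anion [Co…]: ligand charges -3, Co(II) ⇒ ion charge 1−.
One 1+ cation balances one 1− anion.

[Sc(bipy)(N3)2(NH3)2][Co(gly)(N3)(NCS)]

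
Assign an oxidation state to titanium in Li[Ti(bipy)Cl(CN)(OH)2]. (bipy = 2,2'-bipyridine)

+3

1 lithium outside the brackets (+1 each) → the complex ion is 1−.
Ligand charges: 1×bipy neutral; 1×CN = -1; 1×Cl = -1; 2×OH = -2; sum -4.
Ti + (-4) = 1− ⇒ Ti is +3.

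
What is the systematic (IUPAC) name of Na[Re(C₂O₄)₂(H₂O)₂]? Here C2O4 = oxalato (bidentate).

The 1 sodium counter-ion carries a total charge of +1, so each complex ion is 1−.
Ligand charges: 2×aqua (neutral), 2×oxalato (-2 each); total -4. So Re + (-4) = 1−, giving Re = +3.
Ligands are named alphabetically: aqua before oxalato.
The complex ion is anionic, so rhenium takes the -ate form rhenate(III).

sodium diaquadioxalatorhenate(III)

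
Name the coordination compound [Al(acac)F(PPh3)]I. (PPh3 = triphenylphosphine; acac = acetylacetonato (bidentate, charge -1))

The 1 iodide counter-ion carries a total charge of -1, so each complex ion is 1+.
Ligand charges: 1×fluoro (-1 each), 1×triphenylphosphine (neutral), 1×acetylacetonato (-1 each); total -2. So Al + (-2) = 1+, giving Al = +3.
Ligands are named alphabetically: acetylacetonato before fluoro before triphenylphosphine.

(acetylacetonato)fluoro(triphenylphosphine)aluminium(III) iodide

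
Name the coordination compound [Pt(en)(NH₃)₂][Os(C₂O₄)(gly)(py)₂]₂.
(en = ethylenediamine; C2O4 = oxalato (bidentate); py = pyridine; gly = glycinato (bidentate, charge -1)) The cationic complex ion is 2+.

Both ions are complex: the cation is named first with the plain metal name, the anion second with the -ate form; each ion's ligands are alphabetised independently.
The complex cation is given as 2+; its ligand charges sum to 0, so Pt = +2.
With 2 anions per cation, each anion must be 2/2 = 1−.
Anion: ligand charges sum to -3; for the ion to be 1−, Os = +2.

diammine(ethylenediamine)platinum(II) (glycinato)oxalatobis(pyridine)osmate(II)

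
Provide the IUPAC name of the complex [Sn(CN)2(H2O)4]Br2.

The 2 bromide counter-ions carry a total charge of -2, so each complex ion is 2+.
Ligand charges: 4×aqua (neutral), 2×cyano (-1 each); total -2. So Sn + (-2) = 2+, giving Sn = +4.
Ligands are named alphabetically: aqua before cyano.

tetraaquadicyanotin(IV) bromide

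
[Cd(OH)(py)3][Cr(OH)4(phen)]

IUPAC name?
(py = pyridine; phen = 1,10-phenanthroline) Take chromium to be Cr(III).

hydroxotris(pyridine)cadmium(II) tetrahydroxo(1,10-phenanthroline)chromate(III)

Both ions are complex: the cation is named first with the plain metal name, the anion second with the -ate form; each ion's ligands are alphabetised independently.
Cr is given as +3; the anion's ligand charges sum to -4, so the complex anion is 1−.
A 1:1 salt means the cation carries the equal and opposite charge, 1+.
Cation: ligand charges sum to -1; for the ion to be 1+, Cd = +2.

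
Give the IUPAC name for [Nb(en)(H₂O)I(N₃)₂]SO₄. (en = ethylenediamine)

aquadiazido(ethylenediamine)iodoniobium(V) sulfate

The 1 sulfate counter-ion carries a total charge of -2, so each complex ion is 2+.
Ligand charges: 1×aqua (neutral), 2×azido (-1 each), 1×iodo (-1 each), 1×ethylenediamine (neutral); total -3. So Nb + (-3) = 2+, giving Nb = +5.
Ligands are named alphabetically: aqua before azido before ethylenediamine before iodo.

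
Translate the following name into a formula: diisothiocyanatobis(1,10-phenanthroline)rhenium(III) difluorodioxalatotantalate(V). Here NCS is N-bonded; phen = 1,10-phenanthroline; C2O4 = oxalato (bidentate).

Cation [Re…]: ligand charges -2, Re(III) ⇒ ion charge 1+.
Anion [Ta…]: ligand charges -6, Ta(V) ⇒ ion charge 1−.
One 1+ cation balances one 1− anion.

[Re(NCS)2(phen)2][Ta(C2O4)2F2]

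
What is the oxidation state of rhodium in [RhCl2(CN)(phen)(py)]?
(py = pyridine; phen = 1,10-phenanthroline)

No counter-ion: the bracketed complex is neutral.
Ligand charges: 1×CN = -1; 1×py neutral; 2×Cl = -2; 1×phen neutral; sum -3.
Rh + (-3) = 0 ⇒ Rh is +3.

+3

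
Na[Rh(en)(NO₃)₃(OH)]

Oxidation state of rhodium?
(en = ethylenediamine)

1 sodium outside the brackets (+1 each) → the complex ion is 1−.
Ligand charges: 1×OH = -1; 1×en neutral; 3×NO3 = -3; sum -4.
Rh + (-4) = 1− ⇒ Rh is +3.

+3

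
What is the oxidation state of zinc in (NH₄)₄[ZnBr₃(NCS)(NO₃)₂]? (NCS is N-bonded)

4 ammonium outside the brackets (+1 each) → the complex ion is 4−.
Ligand charges: 1×NCS = -1; 2×NO3 = -2; 3×Br = -3; sum -6.
Zn + (-6) = 4− ⇒ Zn is +2.

+2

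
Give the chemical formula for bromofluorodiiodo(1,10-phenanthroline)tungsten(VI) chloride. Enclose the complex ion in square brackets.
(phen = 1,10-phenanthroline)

Ligands: 2 iodo (I, -1), 1 bromo (Br, -1), 1 1,10-phenanthroline (phen, neutral), 1 fluoro (F, -1). Ligand charge sum = -4.
With W in oxidation state +6, the complex ion is [W...]^2+.
Charge balance with chloride (-1) requires 1 complex ion per 2 chloride.

[WBrFI2(phen)]Cl2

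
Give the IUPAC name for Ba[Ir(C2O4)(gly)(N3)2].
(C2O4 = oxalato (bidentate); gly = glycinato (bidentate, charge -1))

The 1 barium counter-ion carries a total charge of +2, so each complex ion is 2−.
Ligand charges: 2×azido (-1 each), 1×oxalato (-2 each), 1×glycinato (-1 each); total -5. So Ir + (-5) = 2−, giving Ir = +3.
The complex ion is anionic, so iridium takes the -ate form iridate(III).

barium diazido(glycinato)oxalatoiridate(III)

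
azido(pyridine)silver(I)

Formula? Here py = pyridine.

Ligands: 1 pyridine (py, neutral), 1 azido (N3, -1). Ligand charge sum = -1.
With Ag in oxidation state +1, the complex ion is [Ag...].

[Ag(N3)(py)]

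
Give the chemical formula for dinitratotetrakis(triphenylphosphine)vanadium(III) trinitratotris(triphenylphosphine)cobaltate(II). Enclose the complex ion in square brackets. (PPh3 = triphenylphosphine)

[V(NO3)2(PPh3)4][Co(NO3)3(PPh3)3]

Cation [V…]: ligand charges -2, V(III) ⇒ ion charge 1+.
Anion [Co…]: ligand charges -3, Co(II) ⇒ ion charge 1−.
One 1+ cation balances one 1− anion.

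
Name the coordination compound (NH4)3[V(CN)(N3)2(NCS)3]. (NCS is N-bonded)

ammonium diazidocyanotriisothiocyanatovanadate(III)

The 3 ammonium counter-ions carry a total charge of +3, so each complex ion is 3−.
Ligand charges: 2×azido (-1 each), 3×isothiocyanato (-1 each), 1×cyano (-1 each); total -6. So V + (-6) = 3−, giving V = +3.
The complex ion is anionic, so vanadium takes the -ate form vanadate(III).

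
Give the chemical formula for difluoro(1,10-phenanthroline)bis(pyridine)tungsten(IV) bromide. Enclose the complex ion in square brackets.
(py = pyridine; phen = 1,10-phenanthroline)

[WF2(phen)(py)2]Br2

Ligands: 2 fluoro (F, -1), 2 pyridine (py, neutral), 1 1,10-phenanthroline (phen, neutral). Ligand charge sum = -2.
Charge balance with bromide (-1) requires 1 complex ion per 2 bromide.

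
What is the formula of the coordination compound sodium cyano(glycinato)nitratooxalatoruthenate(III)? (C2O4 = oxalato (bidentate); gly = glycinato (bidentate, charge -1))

Na2[Ru(C2O4)(CN)(gly)(NO3)]

Ligands: 1 oxalato (C2O4, -2), 1 glycinato (gly, -1), 1 nitrato (NO3, -1), 1 cyano (CN, -1). Ligand charge sum = -5.
Charge balance with sodium (+1) requires 1 complex ion per 2 sodium.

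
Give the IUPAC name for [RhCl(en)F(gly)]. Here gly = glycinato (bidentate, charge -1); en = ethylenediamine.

chloro(ethylenediamine)fluoro(glycinato)rhodium(III)

There is no counter-ion, so the complex is neutral overall.
Ligand charges: 1×glycinato (-1 each), 1×chloro (-1 each), 1×ethylenediamine (neutral), 1×fluoro (-1 each); total -3. So Rh + (-3) = 0, giving Rh = +3.
Ligands are named alphabetically: chloro before ethylenediamine before fluoro before glycinato.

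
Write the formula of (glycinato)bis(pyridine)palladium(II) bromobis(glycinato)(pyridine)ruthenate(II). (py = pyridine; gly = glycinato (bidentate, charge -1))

Cation [Pd…]: ligand charges -1, Pd(II) ⇒ ion charge 1+.
Anion [Ru…]: ligand charges -3, Ru(II) ⇒ ion charge 1−.
One 1+ cation balances one 1− anion.

[Pd(gly)(py)2][RuBr(gly)2(py)]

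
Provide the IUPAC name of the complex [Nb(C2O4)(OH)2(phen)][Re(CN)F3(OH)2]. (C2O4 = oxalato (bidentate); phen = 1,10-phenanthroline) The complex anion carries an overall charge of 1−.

Both ions are complex: the cation is named first with the plain metal name, the anion second with the -ate form; each ion's ligands are alphabetised independently.
The complex anion is given as 1−; its ligand charges sum to -6, so Re = +5.
A 1:1 salt means the cation carries the equal and opposite charge, 1+.
Cation: ligand charges sum to -4; for the ion to be 1+, Nb = +5.

dihydroxooxalato(1,10-phenanthroline)niobium(V) cyanotrifluorodihydroxorhenate(V)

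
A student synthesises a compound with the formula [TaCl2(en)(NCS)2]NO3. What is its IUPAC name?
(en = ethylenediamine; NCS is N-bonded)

dichloro(ethylenediamine)diisothiocyanatotantalum(V) nitrate

The 1 nitrate counter-ion carries a total charge of -1, so each complex ion is 1+.
Ligand charges: 1×ethylenediamine (neutral), 2×chloro (-1 each), 2×isothiocyanato (-1 each); total -4. So Ta + (-4) = 1+, giving Ta = +5.
Ligands are named alphabetically: chloro before ethylenediamine before isothiocyanato.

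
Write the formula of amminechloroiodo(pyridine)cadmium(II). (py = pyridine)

Ligands: 1 ammine (NH3, neutral), 1 chloro (Cl, -1), 1 pyridine (py, neutral), 1 iodo (I, -1). Ligand charge sum = -2.
With Cd in oxidation state +2, the complex ion is [Cd...].

[CdClI(NH3)(py)]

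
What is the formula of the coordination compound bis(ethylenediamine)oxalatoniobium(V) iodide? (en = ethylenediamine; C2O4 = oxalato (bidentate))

[Nb(C2O4)(en)2]I3

Ligands: 2 ethylenediamine (en, neutral), 1 oxalato (C2O4, -2). Ligand charge sum = -2.
Charge balance with iodide (-1) requires 1 complex ion per 3 iodide.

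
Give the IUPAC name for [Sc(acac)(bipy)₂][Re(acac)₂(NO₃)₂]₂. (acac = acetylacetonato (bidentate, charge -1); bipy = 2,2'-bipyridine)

Both ions are complex: the cation is named first with the plain metal name, the anion second with the -ate form; each ion's ligands are alphabetised independently.
Scandium is always +3 in its complexes; the cation's ligand charges sum to -1, so the complex cation is 2+.
With 2 anions per cation, each anion must be 2/2 = 1−.
Anion: ligand charges sum to -4; for the ion to be 1−, Re = +3.

(acetylacetonato)bis(2,2'-bipyridine)scandium(III) bis(acetylacetonato)dinitratorhenate(III)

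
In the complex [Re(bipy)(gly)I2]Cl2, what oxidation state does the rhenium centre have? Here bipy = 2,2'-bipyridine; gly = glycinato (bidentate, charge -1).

2 chloride outside the brackets (-1 each) → the complex ion is 2+.
Ligand charges: 1×bipy neutral; 1×gly = -1; 2×I = -2; sum -3.
Re + (-3) = 2+ ⇒ Re is +5.

+5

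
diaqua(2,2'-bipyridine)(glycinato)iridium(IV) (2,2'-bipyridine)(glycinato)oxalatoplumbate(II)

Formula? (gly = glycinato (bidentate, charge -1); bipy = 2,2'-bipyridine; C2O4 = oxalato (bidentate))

[Ir(bipy)(gly)(H2O)2][Pb(bipy)(C2O4)(gly)]3

Cation [Ir…]: ligand charges -1, Ir(IV) ⇒ ion charge 3+.
Anion [Pb…]: ligand charges -3, Pb(II) ⇒ ion charge 1−.
One 3+ cation requires 3 of the 1− anion.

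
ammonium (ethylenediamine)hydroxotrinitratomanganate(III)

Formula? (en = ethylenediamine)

NH4[Mn(en)(NO3)3(OH)]

Ligands: 3 nitrato (NO3, -1), 1 ethylenediamine (en, neutral), 1 hydroxo (OH, -1). Ligand charge sum = -4.
With Mn in oxidation state +3, the complex ion is [Mn...]^1−.
Charge balance with ammonium (+1) requires 1 complex ion per 1 ammonium.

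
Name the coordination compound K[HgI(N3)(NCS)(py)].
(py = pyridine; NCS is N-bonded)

potassium azidoiodoisothiocyanato(pyridine)mercurate(II)

The 1 potassium counter-ion carries a total charge of +1, so each complex ion is 1−.
Ligand charges: 1×pyridine (neutral), 1×iodo (-1 each), 1×isothiocyanato (-1 each), 1×azido (-1 each); total -3. So Hg + (-3) = 1−, giving Hg = +2.
Ligands are named alphabetically: azido before iodo before isothiocyanato before pyridine.
The complex ion is anionic, so mercury takes the -ate form mercurate(II).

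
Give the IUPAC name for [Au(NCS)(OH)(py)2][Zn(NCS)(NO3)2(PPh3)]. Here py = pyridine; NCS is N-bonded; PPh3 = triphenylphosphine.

Zinc is always +2 in its complexes; the anion's ligand charges sum to -3, so the complex anion is 1−.
A 1:1 salt means the cation carries the equal and opposite charge, 1+.
Cation: ligand charges sum to -2; for the ion to be 1+, Au = +3.

hydroxoisothiocyanatobis(pyridine)gold(III) isothiocyanatodinitrato(triphenylphosphine)zincate(II)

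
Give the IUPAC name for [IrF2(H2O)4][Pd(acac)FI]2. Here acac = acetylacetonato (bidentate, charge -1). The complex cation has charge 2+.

tetraaquadifluoroiridium(IV) (acetylacetonato)fluoroiodopalladate(II)

Both ions are complex: the cation is named first with the plain metal name, the anion second with the -ate form; each ion's ligands are alphabetised independently.
The complex cation is given as 2+; its ligand charges sum to -2, so Ir = +4.
With 2 anions per cation, each anion must be 2/2 = 1−.
Anion: ligand charges sum to -3; for the ion to be 1−, Pd = +2.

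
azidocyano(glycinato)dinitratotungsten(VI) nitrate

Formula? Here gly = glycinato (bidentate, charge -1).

Ligands: 1 azido (N3, -1), 1 glycinato (gly, -1), 2 nitrato (NO3, -1), 1 cyano (CN, -1). Ligand charge sum = -5.
With W in oxidation state +6, the complex ion is [W...]^1+.
Charge balance with nitrate (-1) requires 1 complex ion per 1 nitrate.

[W(CN)(gly)(N3)(NO3)2]NO3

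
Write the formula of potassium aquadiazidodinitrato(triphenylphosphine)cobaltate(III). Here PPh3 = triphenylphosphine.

Ligands: 1 aqua (H2O, neutral), 1 triphenylphosphine (PPh3, neutral), 2 azido (N3, -1), 2 nitrato (NO3, -1). Ligand charge sum = -4.
With Co in oxidation state +3, the complex ion is [Co...]^1−.
Charge balance with potassium (+1) requires 1 complex ion per 1 potassium.

K[Co(H2O)(N3)2(NO3)2(PPh3)]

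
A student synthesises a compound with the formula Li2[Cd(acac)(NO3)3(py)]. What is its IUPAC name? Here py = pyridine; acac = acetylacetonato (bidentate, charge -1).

lithium (acetylacetonato)trinitrato(pyridine)cadmate(II)

The 2 lithium counter-ions carry a total charge of +2, so each complex ion is 2−.
Ligand charges: 1×pyridine (neutral), 1×acetylacetonato (-1 each), 3×nitrato (-1 each); total -4. So Cd + (-4) = 2−, giving Cd = +2.
The complex ion is anionic, so cadmium takes the -ate form cadmate(II).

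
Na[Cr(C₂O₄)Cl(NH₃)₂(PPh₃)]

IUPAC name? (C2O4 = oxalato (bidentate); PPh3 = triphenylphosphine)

sodium diamminechlorooxalato(triphenylphosphine)chromate(II)

The 1 sodium counter-ion carries a total charge of +1, so each complex ion is 1−.
Ligand charges: 2×ammine (neutral), 1×oxalato (-2 each), 1×chloro (-1 each), 1×triphenylphosphine (neutral); total -3. So Cr + (-3) = 1−, giving Cr = +2.
Ligands are named alphabetically: ammine before chloro before oxalato before triphenylphosphine.
The complex ion is anionic, so chromium takes the -ate form chromate(II).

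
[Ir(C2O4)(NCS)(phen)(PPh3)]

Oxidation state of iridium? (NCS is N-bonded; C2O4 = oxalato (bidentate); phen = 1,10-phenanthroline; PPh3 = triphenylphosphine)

No counter-ion: the bracketed complex is neutral.
Ligand charges: 1×NCS = -1; 1×C2O4 = -2; 1×phen neutral; 1×PPh3 neutral; sum -3.
Ir + (-3) = 0 ⇒ Ir is +3.

+3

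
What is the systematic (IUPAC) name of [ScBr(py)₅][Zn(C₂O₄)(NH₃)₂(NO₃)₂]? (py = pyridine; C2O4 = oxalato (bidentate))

bromopentakis(pyridine)scandium(III) diamminedinitratooxalatozincate(II)

Both ions are complex: the cation is named first with the plain metal name, the anion second with the -ate form; each ion's ligands are alphabetised independently.
Zinc is always +2 in its complexes; the anion's ligand charges sum to -4, so the complex anion is 2−.
A 1:1 salt means the cation carries the equal and opposite charge, 2+.
Cation: ligand charges sum to -1; for the ion to be 2+, Sc = +3.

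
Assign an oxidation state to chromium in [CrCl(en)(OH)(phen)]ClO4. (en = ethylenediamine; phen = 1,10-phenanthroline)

1 perchlorate outside the brackets (-1 each) → the complex ion is 1+.
Ligand charges: 1×OH = -1; 1×en neutral; 1×Cl = -1; 1×phen neutral; sum -2.
Cr + (-2) = 1+ ⇒ Cr is +3.

+3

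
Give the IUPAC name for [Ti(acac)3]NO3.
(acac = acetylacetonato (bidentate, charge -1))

The 1 nitrate counter-ion carries a total charge of -1, so each complex ion is 1+.
Ligand charges: 3×acetylacetonato (-1 each); total -3. So Ti + (-3) = 1+, giving Ti = +4.

tris(acetylacetonato)titanium(IV) nitrate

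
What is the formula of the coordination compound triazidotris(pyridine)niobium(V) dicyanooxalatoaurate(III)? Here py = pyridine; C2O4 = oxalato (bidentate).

Cation [Nb…]: ligand charges -3, Nb(V) ⇒ ion charge 2+.
Anion [Au…]: ligand charges -4, Au(III) ⇒ ion charge 1−.

[Nb(N3)3(py)3][Au(C2O4)(CN)2]2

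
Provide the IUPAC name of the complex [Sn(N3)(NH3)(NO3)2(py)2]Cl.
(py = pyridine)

The 1 chloride counter-ion carries a total charge of -1, so each complex ion is 1+.
Ligand charges: 2×pyridine (neutral), 1×azido (-1 each), 1×ammine (neutral), 2×nitrato (-1 each); total -3. So Sn + (-3) = 1+, giving Sn = +4.
Ligands are named alphabetically: ammine before azido before nitrato before pyridine.

ammineazidodinitratobis(pyridine)tin(IV) chloride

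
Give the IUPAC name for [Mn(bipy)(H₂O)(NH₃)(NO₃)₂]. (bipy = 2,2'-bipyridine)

ammineaqua(2,2'-bipyridine)dinitratomanganese(II)

There is no counter-ion, so the complex is neutral overall.
Ligand charges: 2×nitrato (-1 each), 1×aqua (neutral), 1×2,2'-bipyridine (neutral), 1×ammine (neutral); total -2. So Mn + (-2) = 0, giving Mn = +2.
Ligands are named alphabetically: ammine before aqua before bipyridine before nitrato.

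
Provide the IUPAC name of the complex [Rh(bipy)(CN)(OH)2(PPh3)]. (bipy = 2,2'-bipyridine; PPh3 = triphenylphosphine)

(2,2'-bipyridine)cyanodihydroxo(triphenylphosphine)rhodium(III)

There is no counter-ion, so the complex is neutral overall.
Ligand charges: 2×hydroxo (-1 each), 1×2,2'-bipyridine (neutral), 1×triphenylphosphine (neutral), 1×cyano (-1 each); total -3. So Rh + (-3) = 0, giving Rh = +3.
Ligands are named alphabetically: bipyridine before cyano before hydroxo before triphenylphosphine.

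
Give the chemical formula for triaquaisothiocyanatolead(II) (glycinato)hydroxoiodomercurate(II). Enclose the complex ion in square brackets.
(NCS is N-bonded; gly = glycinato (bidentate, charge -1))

Cation [Pb…]: ligand charges -1, Pb(II) ⇒ ion charge 1+.
Anion [Hg…]: ligand charges -3, Hg(II) ⇒ ion charge 1−.
One 1+ cation balances one 1− anion.

[Pb(H2O)3(NCS)][Hg(gly)I(OH)]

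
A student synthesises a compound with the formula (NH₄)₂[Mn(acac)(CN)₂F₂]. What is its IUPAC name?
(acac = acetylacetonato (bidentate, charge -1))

ammonium (acetylacetonato)dicyanodifluoromanganate(III)

The 2 ammonium counter-ions carry a total charge of +2, so each complex ion is 2−.
Ligand charges: 2×fluoro (-1 each), 2×cyano (-1 each), 1×acetylacetonato (-1 each); total -5. So Mn + (-5) = 2−, giving Mn = +3.
Ligands are named alphabetically: acetylacetonato before cyano before fluoro.
The complex ion is anionic, so manganese takes the -ate form manganate(III).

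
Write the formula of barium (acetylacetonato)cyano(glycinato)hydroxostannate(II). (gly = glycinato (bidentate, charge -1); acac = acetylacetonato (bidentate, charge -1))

Ligands: 1 glycinato (gly, -1), 1 hydroxo (OH, -1), 1 cyano (CN, -1), 1 acetylacetonato (acac, -1). Ligand charge sum = -4.
With Sn in oxidation state +2, the complex ion is [Sn...]^2−.
Charge balance with barium (+2) requires 1 complex ion per 1 barium.

Ba[Sn(acac)(CN)(gly)(OH)]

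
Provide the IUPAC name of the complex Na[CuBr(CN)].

sodium bromocyanocuprate(I)

The 1 sodium counter-ion carries a total charge of +1, so each complex ion is 1−.
Ligand charges: 1×cyano (-1 each), 1×bromo (-1 each); total -2. So Cu + (-2) = 1−, giving Cu = +1.
Ligands are named alphabetically: bromo before cyano.
The complex ion is anionic, so copper takes the -ate form cuprate(I).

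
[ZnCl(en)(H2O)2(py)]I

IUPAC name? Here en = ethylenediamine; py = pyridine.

The 1 iodide counter-ion carries a total charge of -1, so each complex ion is 1+.
Ligand charges: 1×chloro (-1 each), 1×ethylenediamine (neutral), 2×aqua (neutral), 1×pyridine (neutral); total -1. So Zn + (-1) = 1+, giving Zn = +2.
Ligands are named alphabetically: aqua before chloro before ethylenediamine before pyridine.

diaquachloro(ethylenediamine)(pyridine)zinc(II) iodide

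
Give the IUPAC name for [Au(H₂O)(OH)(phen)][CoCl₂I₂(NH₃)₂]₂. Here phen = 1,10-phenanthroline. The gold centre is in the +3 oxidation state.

Both ions are complex: the cation is named first with the plain metal name, the anion second with the -ate form; each ion's ligands are alphabetised independently.
Au is given as +3; the cation's ligand charges sum to -1, so the complex cation is 2+.
With 2 anions per cation, each anion must be 2/2 = 1−.
Anion: ligand charges sum to -4; for the ion to be 1−, Co = +3.

aquahydroxo(1,10-phenanthroline)gold(III) diamminedichlorodiiodocobaltate(III)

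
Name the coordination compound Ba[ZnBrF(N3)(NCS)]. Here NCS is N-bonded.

barium azidobromofluoroisothiocyanatozincate(II)

The 1 barium counter-ion carries a total charge of +2, so each complex ion is 2−.
Ligand charges: 1×azido (-1 each), 1×bromo (-1 each), 1×fluoro (-1 each), 1×isothiocyanato (-1 each); total -4. So Zn + (-4) = 2−, giving Zn = +2.
The complex ion is anionic, so zinc takes the -ate form zincate(II).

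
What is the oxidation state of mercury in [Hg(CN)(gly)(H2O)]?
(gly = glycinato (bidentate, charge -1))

No counter-ion: the bracketed complex is neutral.
Ligand charges: 1×gly = -1; 1×H2O neutral; 1×CN = -1; sum -2.
Hg + (-2) = 0 ⇒ Hg is +2.

+2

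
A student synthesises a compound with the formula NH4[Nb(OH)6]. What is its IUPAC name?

The 1 ammonium counter-ion carries a total charge of +1, so each complex ion is 1−.
Ligand charges: 6×hydroxo (-1 each); total -6. So Nb + (-6) = 1−, giving Nb = +5.
The complex ion is anionic, so niobium takes the -ate form niobate(V).

ammonium hexahydroxoniobate(V)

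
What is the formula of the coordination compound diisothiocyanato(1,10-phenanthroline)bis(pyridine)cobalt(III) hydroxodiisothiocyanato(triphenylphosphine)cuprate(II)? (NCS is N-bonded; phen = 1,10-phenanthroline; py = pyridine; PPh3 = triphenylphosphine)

[Co(NCS)2(phen)(py)2][Cu(NCS)2(OH)(PPh3)]

Cation [Co…]: ligand charges -2, Co(III) ⇒ ion charge 1+.
Anion [Cu…]: ligand charges -3, Cu(II) ⇒ ion charge 1−.
One 1+ cation balances one 1− anion.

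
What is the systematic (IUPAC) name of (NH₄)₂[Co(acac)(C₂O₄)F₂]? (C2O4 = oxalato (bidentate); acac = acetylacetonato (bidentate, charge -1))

The 2 ammonium counter-ions carry a total charge of +2, so each complex ion is 2−.
Ligand charges: 1×oxalato (-2 each), 1×acetylacetonato (-1 each), 2×fluoro (-1 each); total -5. So Co + (-5) = 2−, giving Co = +3.
Ligands are named alphabetically: acetylacetonato before fluoro before oxalato.
The complex ion is anionic, so cobalt takes the -ate form cobaltate(III).

ammonium (acetylacetonato)difluorooxalatocobaltate(III)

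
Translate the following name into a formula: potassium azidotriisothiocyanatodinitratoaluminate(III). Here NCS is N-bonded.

K3[Al(N3)(NCS)3(NO3)2]

Ligands: 2 nitrato (NO3, -1), 3 isothiocyanato (NCS, -1), 1 azido (N3, -1). Ligand charge sum = -6.
With Al in oxidation state +3, the complex ion is [Al...]^3−.
Charge balance with potassium (+1) requires 1 complex ion per 3 potassium.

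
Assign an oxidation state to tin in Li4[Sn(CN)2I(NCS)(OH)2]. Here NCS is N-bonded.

+2

4 lithium outside the brackets (+1 each) → the complex ion is 4−.
Ligand charges: 1×I = -1; 1×NCS = -1; 2×OH = -2; 2×CN = -2; sum -6.
Sn + (-6) = 4− ⇒ Sn is +2.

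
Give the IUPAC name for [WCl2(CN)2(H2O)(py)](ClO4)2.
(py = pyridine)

aquadichlorodicyano(pyridine)tungsten(VI) perchlorate

The 2 perchlorate counter-ions carry a total charge of -2, so each complex ion is 2+.
Ligand charges: 2×chloro (-1 each), 2×cyano (-1 each), 1×pyridine (neutral), 1×aqua (neutral); total -4. So W + (-4) = 2+, giving W = +6.
Ligands are named alphabetically: aqua before chloro before cyano before pyridine.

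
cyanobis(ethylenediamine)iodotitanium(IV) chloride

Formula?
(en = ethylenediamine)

[Ti(CN)(en)2I]Cl2

Ligands: 1 iodo (I, -1), 1 cyano (CN, -1), 2 ethylenediamine (en, neutral). Ligand charge sum = -2.
Charge balance with chloride (-1) requires 1 complex ion per 2 chloride.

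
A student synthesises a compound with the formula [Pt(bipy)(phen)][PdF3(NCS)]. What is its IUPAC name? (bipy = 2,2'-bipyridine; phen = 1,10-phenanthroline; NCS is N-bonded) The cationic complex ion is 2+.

(2,2'-bipyridine)(1,10-phenanthroline)platinum(II) trifluoroisothiocyanatopalladate(II)

The complex cation is given as 2+; its ligand charges sum to 0, so Pt = +2.
A 1:1 salt means the anion carries the equal and opposite charge, 2−.
Anion: ligand charges sum to -4; for the ion to be 2−, Pd = +2.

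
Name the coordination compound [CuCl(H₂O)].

There is no counter-ion, so the complex is neutral overall.
Ligand charges: 1×chloro (-1 each), 1×aqua (neutral); total -1. So Cu + (-1) = 0, giving Cu = +1.
Ligands are named alphabetically: aqua before chloro.

aquachlorocopper(I)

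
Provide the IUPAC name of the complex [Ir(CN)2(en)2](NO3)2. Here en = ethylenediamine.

The 2 nitrate counter-ions carry a total charge of -2, so each complex ion is 2+.
Ligand charges: 2×cyano (-1 each), 2×ethylenediamine (neutral); total -2. So Ir + (-2) = 2+, giving Ir = +4.
Ligands are named alphabetically: cyano before ethylenediamine.

dicyanobis(ethylenediamine)iridium(IV) nitrate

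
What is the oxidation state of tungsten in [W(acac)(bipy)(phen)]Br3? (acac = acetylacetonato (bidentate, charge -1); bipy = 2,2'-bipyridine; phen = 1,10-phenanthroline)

+4

3 bromide outside the brackets (-1 each) → the complex ion is 3+.
Ligand charges: 1×acac = -1; 1×bipy neutral; 1×phen neutral; sum -1.
W + (-1) = 3+ ⇒ W is +4.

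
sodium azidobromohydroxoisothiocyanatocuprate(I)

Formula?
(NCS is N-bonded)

Na3[CuBr(N3)(NCS)(OH)]

Ligands: 1 hydroxo (OH, -1), 1 isothiocyanato (NCS, -1), 1 bromo (Br, -1), 1 azido (N3, -1). Ligand charge sum = -4.
With Cu in oxidation state +1, the complex ion is [Cu...]^3−.
Charge balance with sodium (+1) requires 1 complex ion per 3 sodium.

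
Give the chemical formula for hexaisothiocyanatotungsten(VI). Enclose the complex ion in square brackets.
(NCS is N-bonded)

Ligands: 6 isothiocyanato (NCS, -1). Ligand charge sum = -6.
With W in oxidation state +6, the complex ion is [W...].

[W(NCS)6]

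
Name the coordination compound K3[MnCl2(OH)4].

The 3 potassium counter-ions carry a total charge of +3, so each complex ion is 3−.
Ligand charges: 2×chloro (-1 each), 4×hydroxo (-1 each); total -6. So Mn + (-6) = 3−, giving Mn = +3.
Ligands are named alphabetically: chloro before hydroxo.
The complex ion is anionic, so manganese takes the -ate form manganate(III).

potassium dichlorotetrahydroxomanganate(III)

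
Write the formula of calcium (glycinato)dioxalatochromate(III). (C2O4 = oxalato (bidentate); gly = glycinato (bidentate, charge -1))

Ca[Cr(C2O4)2(gly)]

Ligands: 2 oxalato (C2O4, -2), 1 glycinato (gly, -1). Ligand charge sum = -5.
With Cr in oxidation state +3, the complex ion is [Cr...]^2−.
Charge balance with calcium (+2) requires 1 complex ion per 1 calcium.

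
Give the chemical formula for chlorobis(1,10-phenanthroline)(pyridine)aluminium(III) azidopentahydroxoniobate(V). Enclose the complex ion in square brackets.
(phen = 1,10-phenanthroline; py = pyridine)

[AlCl(phen)2(py)][Nb(N3)(OH)5]2

Cation [Al…]: ligand charges -1, Al(III) ⇒ ion charge 2+.
Anion [Nb…]: ligand charges -6, Nb(V) ⇒ ion charge 1−.
One 2+ cation requires 2 of the 1− anion.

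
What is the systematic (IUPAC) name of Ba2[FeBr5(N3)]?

The 2 barium counter-ions carry a total charge of +4, so each complex ion is 4−.
Ligand charges: 1×azido (-1 each), 5×bromo (-1 each); total -6. So Fe + (-6) = 4−, giving Fe = +2.
Ligands are named alphabetically: azido before bromo.
The complex ion is anionic, so iron takes the -ate form ferrate(II).

barium azidopentabromoferrate(II)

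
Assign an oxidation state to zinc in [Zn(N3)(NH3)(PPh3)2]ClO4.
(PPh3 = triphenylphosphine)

+2

1 perchlorate outside the brackets (-1 each) → the complex ion is 1+.
Ligand charges: 2×PPh3 neutral; 1×N3 = -1; 1×NH3 neutral; sum -1.
Zn + (-1) = 1+ ⇒ Zn is +2.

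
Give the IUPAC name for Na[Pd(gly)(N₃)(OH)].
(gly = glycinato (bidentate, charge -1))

sodium azido(glycinato)hydroxopalladate(II)

The 1 sodium counter-ion carries a total charge of +1, so each complex ion is 1−.
Ligand charges: 1×hydroxo (-1 each), 1×azido (-1 each), 1×glycinato (-1 each); total -3. So Pd + (-3) = 1−, giving Pd = +2.
The complex ion is anionic, so palladium takes the -ate form palladate(II).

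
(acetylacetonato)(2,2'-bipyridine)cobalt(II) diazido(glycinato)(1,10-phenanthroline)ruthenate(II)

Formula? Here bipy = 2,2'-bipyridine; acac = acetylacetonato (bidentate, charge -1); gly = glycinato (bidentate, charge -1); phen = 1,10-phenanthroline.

Cation [Co…]: ligand charges -1, Co(II) ⇒ ion charge 1+.
Anion [Ru…]: ligand charges -3, Ru(II) ⇒ ion charge 1−.

[Co(acac)(bipy)][Ru(gly)(N3)2(phen)]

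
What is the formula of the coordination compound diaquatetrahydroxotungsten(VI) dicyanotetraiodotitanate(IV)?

Cation [W…]: ligand charges -4, W(VI) ⇒ ion charge 2+.
Anion [Ti…]: ligand charges -6, Ti(IV) ⇒ ion charge 2−.

[W(H2O)2(OH)4][Ti(CN)2I4]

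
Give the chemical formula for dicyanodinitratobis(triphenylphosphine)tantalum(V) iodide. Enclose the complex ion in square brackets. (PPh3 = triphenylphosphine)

Ligands: 2 cyano (CN, -1), 2 nitrato (NO3, -1), 2 triphenylphosphine (PPh3, neutral). Ligand charge sum = -4.
With Ta in oxidation state +5, the complex ion is [Ta...]^1+.
Charge balance with iodide (-1) requires 1 complex ion per 1 iodide.

[Ta(CN)2(NO3)2(PPh3)2]I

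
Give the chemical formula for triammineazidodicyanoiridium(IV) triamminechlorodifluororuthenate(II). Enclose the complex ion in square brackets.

Cation [Ir…]: ligand charges -3, Ir(IV) ⇒ ion charge 1+.
Anion [Ru…]: ligand charges -3, Ru(II) ⇒ ion charge 1−.
One 1+ cation balances one 1− anion.

[Ir(CN)2(N3)(NH3)3][RuClF2(NH3)3]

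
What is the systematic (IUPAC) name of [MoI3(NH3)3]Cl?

The 1 chloride counter-ion carries a total charge of -1, so each complex ion is 1+.
Ligand charges: 3×iodo (-1 each), 3×ammine (neutral); total -3. So Mo + (-3) = 1+, giving Mo = +4.
Ligands are named alphabetically: ammine before iodo.

triamminetriiodomolybdenum(IV) chloride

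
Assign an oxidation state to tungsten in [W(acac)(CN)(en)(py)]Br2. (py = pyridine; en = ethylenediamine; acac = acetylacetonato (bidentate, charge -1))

+4

2 bromide outside the brackets (-1 each) → the complex ion is 2+.
Ligand charges: 1×CN = -1; 1×py neutral; 1×en neutral; 1×acac = -1; sum -2.
W + (-2) = 2+ ⇒ W is +4.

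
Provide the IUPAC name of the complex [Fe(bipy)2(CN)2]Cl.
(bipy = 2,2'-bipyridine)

The 1 chloride counter-ion carries a total charge of -1, so each complex ion is 1+.
Ligand charges: 2×2,2'-bipyridine (neutral), 2×cyano (-1 each); total -2. So Fe + (-2) = 1+, giving Fe = +3.
Ligands are named alphabetically: bipyridine before cyano.

bis(2,2'-bipyridine)dicyanoiron(III) chloride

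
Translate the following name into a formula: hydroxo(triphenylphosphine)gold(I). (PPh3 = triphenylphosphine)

Ligands: 1 triphenylphosphine (PPh3, neutral), 1 hydroxo (OH, -1). Ligand charge sum = -1.
With Au in oxidation state +1, the complex ion is [Au...].

[Au(OH)(PPh3)]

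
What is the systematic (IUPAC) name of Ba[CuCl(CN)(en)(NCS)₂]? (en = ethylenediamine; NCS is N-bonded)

The 1 barium counter-ion carries a total charge of +2, so each complex ion is 2−.
Ligand charges: 1×ethylenediamine (neutral), 1×cyano (-1 each), 1×chloro (-1 each), 2×isothiocyanato (-1 each); total -4. So Cu + (-4) = 2−, giving Cu = +2.
Ligands are named alphabetically: chloro before cyano before ethylenediamine before isothiocyanato.
The complex ion is anionic, so copper takes the -ate form cuprate(II).

barium chlorocyano(ethylenediamine)diisothiocyanatocuprate(II)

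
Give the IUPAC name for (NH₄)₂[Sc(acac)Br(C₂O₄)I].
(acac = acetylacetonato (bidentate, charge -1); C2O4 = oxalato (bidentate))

ammonium (acetylacetonato)bromoiodooxalatoscandate(III)

The 2 ammonium counter-ions carry a total charge of +2, so each complex ion is 2−.
Ligand charges: 1×acetylacetonato (-1 each), 1×oxalato (-2 each), 1×iodo (-1 each), 1×bromo (-1 each); total -5. So Sc + (-5) = 2−, giving Sc = +3.
Ligands are named alphabetically: acetylacetonato before bromo before iodo before oxalato.
The complex ion is anionic, so scandium takes the -ate form scandate(III).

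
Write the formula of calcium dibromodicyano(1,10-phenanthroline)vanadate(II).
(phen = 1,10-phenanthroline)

Ca[VBr2(CN)2(phen)]

Ligands: 1 1,10-phenanthroline (phen, neutral), 2 cyano (CN, -1), 2 bromo (Br, -1). Ligand charge sum = -4.
With V in oxidation state +2, the complex ion is [V...]^2−.
Charge balance with calcium (+2) requires 1 complex ion per 1 calcium.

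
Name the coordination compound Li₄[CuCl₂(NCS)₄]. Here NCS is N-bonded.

lithium dichlorotetraisothiocyanatocuprate(II)

The 4 lithium counter-ions carry a total charge of +4, so each complex ion is 4−.
Ligand charges: 4×isothiocyanato (-1 each), 2×chloro (-1 each); total -6. So Cu + (-6) = 4−, giving Cu = +2.
The complex ion is anionic, so copper takes the -ate form cuprate(II).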